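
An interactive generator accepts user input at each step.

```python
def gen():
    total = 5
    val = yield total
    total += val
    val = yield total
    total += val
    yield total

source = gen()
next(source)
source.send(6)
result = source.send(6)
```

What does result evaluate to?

Step 1: next() -> yield total=5.
Step 2: send(6) -> val=6, total = 5+6 = 11, yield 11.
Step 3: send(6) -> val=6, total = 11+6 = 17, yield 17.
Therefore result = 17.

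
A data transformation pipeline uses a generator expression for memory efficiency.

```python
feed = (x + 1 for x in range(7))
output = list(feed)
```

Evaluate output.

Step 1: For each x in range(7), compute x+1:
  x=0: 0+1 = 1
  x=1: 1+1 = 2
  x=2: 2+1 = 3
  x=3: 3+1 = 4
  x=4: 4+1 = 5
  x=5: 5+1 = 6
  x=6: 6+1 = 7
Therefore output = [1, 2, 3, 4, 5, 6, 7].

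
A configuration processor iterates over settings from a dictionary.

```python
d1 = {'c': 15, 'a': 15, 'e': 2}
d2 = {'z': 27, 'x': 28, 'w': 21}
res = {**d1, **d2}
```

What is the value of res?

Step 1: Merge d1 and d2 (d2 values override on key conflicts).
Step 2: d1 has keys ['c', 'a', 'e'], d2 has keys ['z', 'x', 'w'].
Therefore res = {'c': 15, 'a': 15, 'e': 2, 'z': 27, 'x': 28, 'w': 21}.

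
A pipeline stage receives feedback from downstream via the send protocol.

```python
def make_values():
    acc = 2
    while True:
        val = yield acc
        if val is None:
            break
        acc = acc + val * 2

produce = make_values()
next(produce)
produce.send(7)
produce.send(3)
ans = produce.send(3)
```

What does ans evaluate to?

Step 1: next() -> yield acc=2.
Step 2: send(7) -> val=7, acc = 2 + 7*2 = 16, yield 16.
Step 3: send(3) -> val=3, acc = 16 + 3*2 = 22, yield 22.
Step 4: send(3) -> val=3, acc = 22 + 3*2 = 28, yield 28.
Therefore ans = 28.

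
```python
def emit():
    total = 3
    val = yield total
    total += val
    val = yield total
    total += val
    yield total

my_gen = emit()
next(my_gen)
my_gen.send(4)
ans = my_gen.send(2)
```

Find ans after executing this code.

Step 1: next() -> yield total=3.
Step 2: send(4) -> val=4, total = 3+4 = 7, yield 7.
Step 3: send(2) -> val=2, total = 7+2 = 9, yield 9.
Therefore ans = 9.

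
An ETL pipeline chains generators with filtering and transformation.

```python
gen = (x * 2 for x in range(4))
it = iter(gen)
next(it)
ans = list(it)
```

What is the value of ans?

Step 1: Generator produces [0, 2, 4, 6].
Step 2: next(it) consumes first element (0).
Step 3: list(it) collects remaining: [2, 4, 6].
Therefore ans = [2, 4, 6].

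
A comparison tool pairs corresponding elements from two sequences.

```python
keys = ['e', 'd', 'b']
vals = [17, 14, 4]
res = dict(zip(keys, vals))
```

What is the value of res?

Step 1: zip pairs keys with values:
  'e' -> 17
  'd' -> 14
  'b' -> 4
Therefore res = {'e': 17, 'd': 14, 'b': 4}.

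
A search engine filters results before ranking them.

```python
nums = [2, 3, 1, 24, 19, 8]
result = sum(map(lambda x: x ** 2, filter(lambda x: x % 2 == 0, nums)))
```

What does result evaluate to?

Step 1: Filter even numbers from [2, 3, 1, 24, 19, 8]: [2, 24, 8]
Step 2: Square each: [4, 576, 64]
Step 3: Sum = 644.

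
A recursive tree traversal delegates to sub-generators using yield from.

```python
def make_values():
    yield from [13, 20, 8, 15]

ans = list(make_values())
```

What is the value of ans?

Step 1: yield from delegates to the iterable, yielding each element.
Step 2: Collected values: [13, 20, 8, 15].
Therefore ans = [13, 20, 8, 15].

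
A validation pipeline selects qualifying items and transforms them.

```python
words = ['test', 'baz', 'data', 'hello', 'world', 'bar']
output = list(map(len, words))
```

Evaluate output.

Step 1: Map len() to each word:
  'test' -> 4
  'baz' -> 3
  'data' -> 4
  'hello' -> 5
  'world' -> 5
  'bar' -> 3
Therefore output = [4, 3, 4, 5, 5, 3].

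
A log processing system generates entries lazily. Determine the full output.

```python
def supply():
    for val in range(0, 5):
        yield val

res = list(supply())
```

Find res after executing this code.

Step 1: The generator yields each value from range(0, 5).
Step 2: list() consumes all yields: [0, 1, 2, 3, 4].
Therefore res = [0, 1, 2, 3, 4].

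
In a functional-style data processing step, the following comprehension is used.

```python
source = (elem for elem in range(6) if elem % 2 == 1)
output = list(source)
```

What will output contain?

Step 1: Filter range(6) keeping only odd values:
  elem=0: even, excluded
  elem=1: odd, included
  elem=2: even, excluded
  elem=3: odd, included
  elem=4: even, excluded
  elem=5: odd, included
Therefore output = [1, 3, 5].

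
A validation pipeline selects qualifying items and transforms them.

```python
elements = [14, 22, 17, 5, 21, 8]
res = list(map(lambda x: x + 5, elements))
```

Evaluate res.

Step 1: Apply lambda x: x + 5 to each element:
  14 -> 19
  22 -> 27
  17 -> 22
  5 -> 10
  21 -> 26
  8 -> 13
Therefore res = [19, 27, 22, 10, 26, 13].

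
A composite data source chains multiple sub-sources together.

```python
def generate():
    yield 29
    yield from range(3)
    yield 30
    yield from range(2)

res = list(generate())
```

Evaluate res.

Step 1: Trace yields in order:
  yield 29
  yield 0
  yield 1
  yield 2
  yield 30
  yield 0
  yield 1
Therefore res = [29, 0, 1, 2, 30, 0, 1].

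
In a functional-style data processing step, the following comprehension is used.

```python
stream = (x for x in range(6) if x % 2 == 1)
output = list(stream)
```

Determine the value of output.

Step 1: Filter range(6) keeping only odd values:
  x=0: even, excluded
  x=1: odd, included
  x=2: even, excluded
  x=3: odd, included
  x=4: even, excluded
  x=5: odd, included
Therefore output = [1, 3, 5].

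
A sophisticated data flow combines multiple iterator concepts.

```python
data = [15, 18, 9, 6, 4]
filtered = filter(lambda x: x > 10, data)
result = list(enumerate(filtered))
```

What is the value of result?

Step 1: Filter [15, 18, 9, 6, 4] for > 10: [15, 18].
Step 2: enumerate re-indexes from 0: [(0, 15), (1, 18)].
Therefore result = [(0, 15), (1, 18)].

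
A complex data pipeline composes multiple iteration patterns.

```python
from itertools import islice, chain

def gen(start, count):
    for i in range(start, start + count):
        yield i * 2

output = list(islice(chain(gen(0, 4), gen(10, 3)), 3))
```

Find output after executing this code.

Step 1: gen(0, 4) yields [0, 2, 4, 6].
Step 2: gen(10, 3) yields [20, 22, 24].
Step 3: chain concatenates: [0, 2, 4, 6, 20, 22, 24].
Step 4: islice takes first 3: [0, 2, 4].
Therefore output = [0, 2, 4].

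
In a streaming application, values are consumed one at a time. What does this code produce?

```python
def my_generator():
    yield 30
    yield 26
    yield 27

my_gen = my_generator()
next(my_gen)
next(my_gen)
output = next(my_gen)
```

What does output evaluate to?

Step 1: my_generator() creates a generator.
Step 2: next(my_gen) yields 30 (consumed and discarded).
Step 3: next(my_gen) yields 26 (consumed and discarded).
Step 4: next(my_gen) yields 27, assigned to output.
Therefore output = 27.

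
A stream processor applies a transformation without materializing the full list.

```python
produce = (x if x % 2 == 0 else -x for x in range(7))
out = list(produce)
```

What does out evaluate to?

Step 1: For each x in range(7), yield x if even, else -x:
  x=0: even, yield 0
  x=1: odd, yield -1
  x=2: even, yield 2
  x=3: odd, yield -3
  x=4: even, yield 4
  x=5: odd, yield -5
  x=6: even, yield 6
Therefore out = [0, -1, 2, -3, 4, -5, 6].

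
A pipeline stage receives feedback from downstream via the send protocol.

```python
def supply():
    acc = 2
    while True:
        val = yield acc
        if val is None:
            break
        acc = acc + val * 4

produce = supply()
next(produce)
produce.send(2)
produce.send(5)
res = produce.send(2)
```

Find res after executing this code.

Step 1: next() -> yield acc=2.
Step 2: send(2) -> val=2, acc = 2 + 2*4 = 10, yield 10.
Step 3: send(5) -> val=5, acc = 10 + 5*4 = 30, yield 30.
Step 4: send(2) -> val=2, acc = 30 + 2*4 = 38, yield 38.
Therefore res = 38.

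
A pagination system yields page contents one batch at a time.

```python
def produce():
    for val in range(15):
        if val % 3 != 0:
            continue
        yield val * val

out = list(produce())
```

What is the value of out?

Step 1: Only yield val**2 when val is divisible by 3:
  val=0: 0 % 3 == 0, yield 0**2 = 0
  val=3: 3 % 3 == 0, yield 3**2 = 9
  val=6: 6 % 3 == 0, yield 6**2 = 36
  val=9: 9 % 3 == 0, yield 9**2 = 81
  val=12: 12 % 3 == 0, yield 12**2 = 144
Therefore out = [0, 9, 36, 81, 144].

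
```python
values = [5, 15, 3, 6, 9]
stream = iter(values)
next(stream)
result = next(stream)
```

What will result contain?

Step 1: Create iterator over [5, 15, 3, 6, 9].
Step 2: next() consumes 5.
Step 3: next() returns 15.
Therefore result = 15.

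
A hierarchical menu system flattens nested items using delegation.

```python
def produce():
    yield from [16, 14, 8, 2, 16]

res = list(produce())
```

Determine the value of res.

Step 1: yield from delegates to the iterable, yielding each element.
Step 2: Collected values: [16, 14, 8, 2, 16].
Therefore res = [16, 14, 8, 2, 16].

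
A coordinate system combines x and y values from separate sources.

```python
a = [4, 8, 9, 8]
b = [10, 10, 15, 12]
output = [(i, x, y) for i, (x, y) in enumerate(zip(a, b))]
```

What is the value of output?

Step 1: enumerate(zip(a, b)) gives index with paired elements:
  i=0: (4, 10)
  i=1: (8, 10)
  i=2: (9, 15)
  i=3: (8, 12)
Therefore output = [(0, 4, 10), (1, 8, 10), (2, 9, 15), (3, 8, 12)].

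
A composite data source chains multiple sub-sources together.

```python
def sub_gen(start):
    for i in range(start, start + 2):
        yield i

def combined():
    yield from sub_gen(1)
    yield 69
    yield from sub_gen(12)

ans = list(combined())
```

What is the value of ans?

Step 1: combined() delegates to sub_gen(1):
  yield 1
  yield 2
Step 2: yield 69
Step 3: Delegates to sub_gen(12):
  yield 12
  yield 13
Therefore ans = [1, 2, 69, 12, 13].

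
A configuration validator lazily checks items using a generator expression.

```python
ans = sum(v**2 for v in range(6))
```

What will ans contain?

Step 1: Compute v**2 for each v in range(6):
  v=0: 0**2 = 0
  v=1: 1**2 = 1
  v=2: 2**2 = 4
  v=3: 3**2 = 9
  v=4: 4**2 = 16
  v=5: 5**2 = 25
Step 2: sum = 0 + 1 + 4 + 9 + 16 + 25 = 55.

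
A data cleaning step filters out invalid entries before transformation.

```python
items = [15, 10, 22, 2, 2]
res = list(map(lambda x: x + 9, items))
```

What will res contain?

Step 1: Apply lambda x: x + 9 to each element:
  15 -> 24
  10 -> 19
  22 -> 31
  2 -> 11
  2 -> 11
Therefore res = [24, 19, 31, 11, 11].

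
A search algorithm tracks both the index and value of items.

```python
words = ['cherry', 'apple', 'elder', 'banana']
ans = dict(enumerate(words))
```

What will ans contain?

Step 1: enumerate pairs indices with words:
  0 -> 'cherry'
  1 -> 'apple'
  2 -> 'elder'
  3 -> 'banana'
Therefore ans = {0: 'cherry', 1: 'apple', 2: 'elder', 3: 'banana'}.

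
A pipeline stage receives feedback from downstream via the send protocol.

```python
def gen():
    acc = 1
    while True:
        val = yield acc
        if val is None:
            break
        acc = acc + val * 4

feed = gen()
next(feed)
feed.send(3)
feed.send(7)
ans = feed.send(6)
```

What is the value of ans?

Step 1: next() -> yield acc=1.
Step 2: send(3) -> val=3, acc = 1 + 3*4 = 13, yield 13.
Step 3: send(7) -> val=7, acc = 13 + 7*4 = 41, yield 41.
Step 4: send(6) -> val=6, acc = 41 + 6*4 = 65, yield 65.
Therefore ans = 65.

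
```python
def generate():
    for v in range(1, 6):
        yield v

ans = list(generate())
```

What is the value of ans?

Step 1: The generator yields each value from range(1, 6).
Step 2: list() consumes all yields: [1, 2, 3, 4, 5].
Therefore ans = [1, 2, 3, 4, 5].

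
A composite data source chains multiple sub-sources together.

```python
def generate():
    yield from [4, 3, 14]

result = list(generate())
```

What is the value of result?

Step 1: yield from delegates to the iterable, yielding each element.
Step 2: Collected values: [4, 3, 14].
Therefore result = [4, 3, 14].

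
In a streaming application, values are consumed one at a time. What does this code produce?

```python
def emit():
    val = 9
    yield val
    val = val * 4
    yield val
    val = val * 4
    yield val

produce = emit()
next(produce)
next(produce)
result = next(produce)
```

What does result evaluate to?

Step 1: Trace through generator execution:
  Yield 1: val starts at 9, yield 9
  Yield 2: val = 9 * 4 = 36, yield 36
  Yield 3: val = 36 * 4 = 144, yield 144
Step 2: First next() gets 9, second next() gets the second value, third next() yields 144.
Therefore result = 144.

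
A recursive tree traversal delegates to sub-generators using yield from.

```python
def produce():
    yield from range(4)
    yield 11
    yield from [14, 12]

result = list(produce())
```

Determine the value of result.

Step 1: Trace yields in order:
  yield 0
  yield 1
  yield 2
  yield 3
  yield 11
  yield 14
  yield 12
Therefore result = [0, 1, 2, 3, 11, 14, 12].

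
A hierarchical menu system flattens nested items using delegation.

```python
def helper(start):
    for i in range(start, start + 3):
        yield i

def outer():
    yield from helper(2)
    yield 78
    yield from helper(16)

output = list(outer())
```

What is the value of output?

Step 1: outer() delegates to helper(2):
  yield 2
  yield 3
  yield 4
Step 2: yield 78
Step 3: Delegates to helper(16):
  yield 16
  yield 17
  yield 18
Therefore output = [2, 3, 4, 78, 16, 17, 18].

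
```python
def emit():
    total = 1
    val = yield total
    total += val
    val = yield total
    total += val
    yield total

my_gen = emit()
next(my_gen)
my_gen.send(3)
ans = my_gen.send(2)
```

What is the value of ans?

Step 1: next() -> yield total=1.
Step 2: send(3) -> val=3, total = 1+3 = 4, yield 4.
Step 3: send(2) -> val=2, total = 4+2 = 6, yield 6.
Therefore ans = 6.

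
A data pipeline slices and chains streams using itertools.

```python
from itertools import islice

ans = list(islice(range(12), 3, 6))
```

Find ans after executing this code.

Step 1: islice(range(12), 3, 6) takes elements at indices [3, 6).
Step 2: Elements: [3, 4, 5].
Therefore ans = [3, 4, 5].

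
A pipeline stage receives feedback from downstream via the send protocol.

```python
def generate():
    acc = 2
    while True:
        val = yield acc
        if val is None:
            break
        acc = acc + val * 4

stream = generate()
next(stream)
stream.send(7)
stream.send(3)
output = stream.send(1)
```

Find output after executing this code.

Step 1: next() -> yield acc=2.
Step 2: send(7) -> val=7, acc = 2 + 7*4 = 30, yield 30.
Step 3: send(3) -> val=3, acc = 30 + 3*4 = 42, yield 42.
Step 4: send(1) -> val=1, acc = 42 + 1*4 = 46, yield 46.
Therefore output = 46.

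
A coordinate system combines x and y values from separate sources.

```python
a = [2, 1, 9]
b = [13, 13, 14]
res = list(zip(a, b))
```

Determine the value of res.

Step 1: zip pairs elements at same index:
  Index 0: (2, 13)
  Index 1: (1, 13)
  Index 2: (9, 14)
Therefore res = [(2, 13), (1, 13), (9, 14)].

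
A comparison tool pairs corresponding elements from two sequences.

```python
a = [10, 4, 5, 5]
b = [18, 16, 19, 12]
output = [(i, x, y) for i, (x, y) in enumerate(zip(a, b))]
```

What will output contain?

Step 1: enumerate(zip(a, b)) gives index with paired elements:
  i=0: (10, 18)
  i=1: (4, 16)
  i=2: (5, 19)
  i=3: (5, 12)
Therefore output = [(0, 10, 18), (1, 4, 16), (2, 5, 19), (3, 5, 12)].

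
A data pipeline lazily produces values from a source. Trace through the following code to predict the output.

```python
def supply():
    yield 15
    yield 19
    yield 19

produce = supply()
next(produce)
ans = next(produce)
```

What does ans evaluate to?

Step 1: supply() creates a generator.
Step 2: next(produce) yields 15 (consumed and discarded).
Step 3: next(produce) yields 19, assigned to ans.
Therefore ans = 19.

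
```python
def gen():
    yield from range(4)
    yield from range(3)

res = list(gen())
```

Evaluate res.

Step 1: Trace yields in order:
  yield 0
  yield 1
  yield 2
  yield 3
  yield 0
  yield 1
  yield 2
Therefore res = [0, 1, 2, 3, 0, 1, 2].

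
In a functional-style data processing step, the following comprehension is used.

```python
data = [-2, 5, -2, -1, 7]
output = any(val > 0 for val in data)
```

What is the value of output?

Step 1: Check val > 0 for each element in [-2, 5, -2, -1, 7]:
  -2 > 0: False
  5 > 0: True
  -2 > 0: False
  -1 > 0: False
  7 > 0: True
Step 2: any() returns True.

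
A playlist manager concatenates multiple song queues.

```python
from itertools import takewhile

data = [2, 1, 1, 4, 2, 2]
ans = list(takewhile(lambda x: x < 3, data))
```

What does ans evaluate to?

Step 1: takewhile stops at first element >= 3:
  2 < 3: take
  1 < 3: take
  1 < 3: take
  4 >= 3: stop
Therefore ans = [2, 1, 1].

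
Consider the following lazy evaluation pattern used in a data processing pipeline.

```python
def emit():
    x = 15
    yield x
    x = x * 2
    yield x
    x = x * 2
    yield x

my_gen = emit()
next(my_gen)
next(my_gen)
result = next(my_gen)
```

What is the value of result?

Step 1: Trace through generator execution:
  Yield 1: x starts at 15, yield 15
  Yield 2: x = 15 * 2 = 30, yield 30
  Yield 3: x = 30 * 2 = 60, yield 60
Step 2: First next() gets 15, second next() gets the second value, third next() yields 60.
Therefore result = 60.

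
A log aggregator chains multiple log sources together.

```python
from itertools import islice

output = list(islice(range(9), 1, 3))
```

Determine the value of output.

Step 1: islice(range(9), 1, 3) takes elements at indices [1, 3).
Step 2: Elements: [1, 2].
Therefore output = [1, 2].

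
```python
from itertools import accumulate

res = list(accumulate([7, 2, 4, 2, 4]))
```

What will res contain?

Step 1: accumulate computes running sums:
  + 7 = 7
  + 2 = 9
  + 4 = 13
  + 2 = 15
  + 4 = 19
Therefore res = [7, 9, 13, 15, 19].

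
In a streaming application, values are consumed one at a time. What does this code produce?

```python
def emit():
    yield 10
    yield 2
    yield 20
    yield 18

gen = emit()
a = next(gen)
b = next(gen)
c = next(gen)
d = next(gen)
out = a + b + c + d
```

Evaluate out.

Step 1: Create generator and consume all values:
  a = next(gen) = 10
  b = next(gen) = 2
  c = next(gen) = 20
  d = next(gen) = 18
Step 2: out = 10 + 2 + 20 + 18 = 50.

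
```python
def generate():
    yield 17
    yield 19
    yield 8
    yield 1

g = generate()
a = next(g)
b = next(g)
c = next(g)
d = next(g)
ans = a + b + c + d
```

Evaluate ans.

Step 1: Create generator and consume all values:
  a = next(g) = 17
  b = next(g) = 19
  c = next(g) = 8
  d = next(g) = 1
Step 2: ans = 17 + 19 + 8 + 1 = 45.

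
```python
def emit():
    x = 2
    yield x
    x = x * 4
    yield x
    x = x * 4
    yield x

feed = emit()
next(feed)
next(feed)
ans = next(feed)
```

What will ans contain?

Step 1: Trace through generator execution:
  Yield 1: x starts at 2, yield 2
  Yield 2: x = 2 * 4 = 8, yield 8
  Yield 3: x = 8 * 4 = 32, yield 32
Step 2: First next() gets 2, second next() gets the second value, third next() yields 32.
Therefore ans = 32.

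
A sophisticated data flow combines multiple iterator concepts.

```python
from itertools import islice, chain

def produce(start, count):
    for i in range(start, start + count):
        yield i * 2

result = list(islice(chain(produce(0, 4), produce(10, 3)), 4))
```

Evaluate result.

Step 1: produce(0, 4) yields [0, 2, 4, 6].
Step 2: produce(10, 3) yields [20, 22, 24].
Step 3: chain concatenates: [0, 2, 4, 6, 20, 22, 24].
Step 4: islice takes first 4: [0, 2, 4, 6].
Therefore result = [0, 2, 4, 6].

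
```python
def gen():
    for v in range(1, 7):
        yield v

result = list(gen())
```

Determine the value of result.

Step 1: The generator yields each value from range(1, 7).
Step 2: list() consumes all yields: [1, 2, 3, 4, 5, 6].
Therefore result = [1, 2, 3, 4, 5, 6].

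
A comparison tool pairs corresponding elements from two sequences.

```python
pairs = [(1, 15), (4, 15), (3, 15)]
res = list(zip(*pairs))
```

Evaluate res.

Step 1: zip(*pairs) transposes: unzips [(1, 15), (4, 15), (3, 15)] into separate sequences.
Step 2: First elements: (1, 4, 3), second elements: (15, 15, 15).
Therefore res = [(1, 4, 3), (15, 15, 15)].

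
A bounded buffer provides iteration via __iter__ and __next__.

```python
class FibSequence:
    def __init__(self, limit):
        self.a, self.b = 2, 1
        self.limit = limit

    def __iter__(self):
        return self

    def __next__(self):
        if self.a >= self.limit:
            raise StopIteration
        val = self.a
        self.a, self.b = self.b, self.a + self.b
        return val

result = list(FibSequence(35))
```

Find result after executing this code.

Step 1: Fibonacci-like sequence (a=2, b=1) until >= 35:
  Yield 2, then a,b = 1,3
  Yield 1, then a,b = 3,4
  Yield 3, then a,b = 4,7
  Yield 4, then a,b = 7,11
  Yield 7, then a,b = 11,18
  Yield 11, then a,b = 18,29
  Yield 18, then a,b = 29,47
  Yield 29, then a,b = 47,76
Step 2: 47 >= 35, stop.
Therefore result = [2, 1, 3, 4, 7, 11, 18, 29].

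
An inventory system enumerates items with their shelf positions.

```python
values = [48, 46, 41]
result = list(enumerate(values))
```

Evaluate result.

Step 1: enumerate pairs each element with its index:
  (0, 48)
  (1, 46)
  (2, 41)
Therefore result = [(0, 48), (1, 46), (2, 41)].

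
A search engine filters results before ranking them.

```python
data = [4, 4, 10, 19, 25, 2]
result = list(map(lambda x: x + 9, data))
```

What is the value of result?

Step 1: Apply lambda x: x + 9 to each element:
  4 -> 13
  4 -> 13
  10 -> 19
  19 -> 28
  25 -> 34
  2 -> 11
Therefore result = [13, 13, 19, 28, 34, 11].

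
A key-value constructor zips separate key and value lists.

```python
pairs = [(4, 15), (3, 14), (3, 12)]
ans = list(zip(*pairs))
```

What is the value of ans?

Step 1: zip(*pairs) transposes: unzips [(4, 15), (3, 14), (3, 12)] into separate sequences.
Step 2: First elements: (4, 3, 3), second elements: (15, 14, 12).
Therefore ans = [(4, 3, 3), (15, 14, 12)].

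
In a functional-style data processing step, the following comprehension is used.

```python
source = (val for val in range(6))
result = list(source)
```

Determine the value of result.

Step 1: Generator expression iterates range(6): [0, 1, 2, 3, 4, 5].
Step 2: list() collects all values.
Therefore result = [0, 1, 2, 3, 4, 5].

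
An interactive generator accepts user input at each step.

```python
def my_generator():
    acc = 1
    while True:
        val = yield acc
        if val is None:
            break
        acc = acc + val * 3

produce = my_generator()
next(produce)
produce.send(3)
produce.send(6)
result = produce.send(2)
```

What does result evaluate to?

Step 1: next() -> yield acc=1.
Step 2: send(3) -> val=3, acc = 1 + 3*3 = 10, yield 10.
Step 3: send(6) -> val=6, acc = 10 + 6*3 = 28, yield 28.
Step 4: send(2) -> val=2, acc = 28 + 2*3 = 34, yield 34.
Therefore result = 34.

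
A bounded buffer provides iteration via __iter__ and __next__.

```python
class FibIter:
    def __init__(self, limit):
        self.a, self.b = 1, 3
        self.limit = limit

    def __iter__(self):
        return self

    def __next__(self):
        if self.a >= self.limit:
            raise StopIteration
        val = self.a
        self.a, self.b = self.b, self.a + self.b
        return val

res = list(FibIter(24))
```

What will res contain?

Step 1: Fibonacci-like sequence (a=1, b=3) until >= 24:
  Yield 1, then a,b = 3,4
  Yield 3, then a,b = 4,7
  Yield 4, then a,b = 7,11
  Yield 7, then a,b = 11,18
  Yield 11, then a,b = 18,29
  Yield 18, then a,b = 29,47
Step 2: 29 >= 24, stop.
Therefore res = [1, 3, 4, 7, 11, 18].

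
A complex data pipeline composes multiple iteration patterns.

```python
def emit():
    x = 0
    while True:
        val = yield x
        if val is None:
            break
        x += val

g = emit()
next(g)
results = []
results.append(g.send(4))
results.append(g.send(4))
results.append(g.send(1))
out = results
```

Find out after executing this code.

Step 1: next(g) -> yield 0.
Step 2: send(4) -> x = 4, yield 4.
Step 3: send(4) -> x = 8, yield 8.
Step 4: send(1) -> x = 9, yield 9.
Therefore out = [4, 8, 9].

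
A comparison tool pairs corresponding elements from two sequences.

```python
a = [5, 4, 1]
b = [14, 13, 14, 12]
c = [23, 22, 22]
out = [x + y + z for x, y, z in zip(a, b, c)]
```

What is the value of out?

Step 1: zip three lists (truncates to shortest, len=3):
  5 + 14 + 23 = 42
  4 + 13 + 22 = 39
  1 + 14 + 22 = 37
Therefore out = [42, 39, 37].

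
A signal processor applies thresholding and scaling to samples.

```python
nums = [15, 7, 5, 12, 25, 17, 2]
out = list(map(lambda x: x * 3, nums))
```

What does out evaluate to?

Step 1: Apply lambda x: x * 3 to each element:
  15 -> 45
  7 -> 21
  5 -> 15
  12 -> 36
  25 -> 75
  17 -> 51
  2 -> 6
Therefore out = [45, 21, 15, 36, 75, 51, 6].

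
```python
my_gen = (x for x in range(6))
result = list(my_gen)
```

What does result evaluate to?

Step 1: Generator expression iterates range(6): [0, 1, 2, 3, 4, 5].
Step 2: list() collects all values.
Therefore result = [0, 1, 2, 3, 4, 5].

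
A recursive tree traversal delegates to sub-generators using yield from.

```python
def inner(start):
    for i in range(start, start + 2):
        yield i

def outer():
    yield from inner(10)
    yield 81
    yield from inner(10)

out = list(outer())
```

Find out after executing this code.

Step 1: outer() delegates to inner(10):
  yield 10
  yield 11
Step 2: yield 81
Step 3: Delegates to inner(10):
  yield 10
  yield 11
Therefore out = [10, 11, 81, 10, 11].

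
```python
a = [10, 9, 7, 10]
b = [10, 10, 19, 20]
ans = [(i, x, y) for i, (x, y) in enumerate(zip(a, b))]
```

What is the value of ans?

Step 1: enumerate(zip(a, b)) gives index with paired elements:
  i=0: (10, 10)
  i=1: (9, 10)
  i=2: (7, 19)
  i=3: (10, 20)
Therefore ans = [(0, 10, 10), (1, 9, 10), (2, 7, 19), (3, 10, 20)].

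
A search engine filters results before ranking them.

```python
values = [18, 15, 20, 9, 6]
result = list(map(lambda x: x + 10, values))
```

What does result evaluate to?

Step 1: Apply lambda x: x + 10 to each element:
  18 -> 28
  15 -> 25
  20 -> 30
  9 -> 19
  6 -> 16
Therefore result = [28, 25, 30, 19, 16].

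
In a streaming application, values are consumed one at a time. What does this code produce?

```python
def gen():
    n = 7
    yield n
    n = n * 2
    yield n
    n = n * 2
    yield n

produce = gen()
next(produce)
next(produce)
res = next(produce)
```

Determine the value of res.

Step 1: Trace through generator execution:
  Yield 1: n starts at 7, yield 7
  Yield 2: n = 7 * 2 = 14, yield 14
  Yield 3: n = 14 * 2 = 28, yield 28
Step 2: First next() gets 7, second next() gets the second value, third next() yields 28.
Therefore res = 28.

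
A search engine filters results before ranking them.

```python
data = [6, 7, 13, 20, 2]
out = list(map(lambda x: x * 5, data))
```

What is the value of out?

Step 1: Apply lambda x: x * 5 to each element:
  6 -> 30
  7 -> 35
  13 -> 65
  20 -> 100
  2 -> 10
Therefore out = [30, 35, 65, 100, 10].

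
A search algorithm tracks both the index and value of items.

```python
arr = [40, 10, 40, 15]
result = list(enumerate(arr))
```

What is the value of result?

Step 1: enumerate pairs each element with its index:
  (0, 40)
  (1, 10)
  (2, 40)
  (3, 15)
Therefore result = [(0, 40), (1, 10), (2, 40), (3, 15)].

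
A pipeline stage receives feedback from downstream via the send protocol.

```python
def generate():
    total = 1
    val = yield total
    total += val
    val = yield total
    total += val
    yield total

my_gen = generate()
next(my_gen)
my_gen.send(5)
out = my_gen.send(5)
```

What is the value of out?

Step 1: next() -> yield total=1.
Step 2: send(5) -> val=5, total = 1+5 = 6, yield 6.
Step 3: send(5) -> val=5, total = 6+5 = 11, yield 11.
Therefore out = 11.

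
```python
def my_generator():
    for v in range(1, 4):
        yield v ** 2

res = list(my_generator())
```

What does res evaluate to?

Step 1: For each v in range(1, 4), yield v**2:
  v=1: yield 1**2 = 1
  v=2: yield 2**2 = 4
  v=3: yield 3**2 = 9
Therefore res = [1, 4, 9].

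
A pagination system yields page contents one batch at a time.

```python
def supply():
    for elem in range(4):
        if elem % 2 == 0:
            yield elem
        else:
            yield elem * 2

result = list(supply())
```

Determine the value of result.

Step 1: For each elem in range(4), yield elem if even, else elem*2:
  elem=0 (even): yield 0
  elem=1 (odd): yield 1*2 = 2
  elem=2 (even): yield 2
  elem=3 (odd): yield 3*2 = 6
Therefore result = [0, 2, 2, 6].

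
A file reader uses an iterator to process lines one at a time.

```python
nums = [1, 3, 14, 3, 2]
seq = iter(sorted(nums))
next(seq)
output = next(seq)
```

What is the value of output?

Step 1: sorted([1, 3, 14, 3, 2]) = [1, 2, 3, 3, 14].
Step 2: Create iterator and skip 1 elements.
Step 3: next() returns 2.
Therefore output = 2.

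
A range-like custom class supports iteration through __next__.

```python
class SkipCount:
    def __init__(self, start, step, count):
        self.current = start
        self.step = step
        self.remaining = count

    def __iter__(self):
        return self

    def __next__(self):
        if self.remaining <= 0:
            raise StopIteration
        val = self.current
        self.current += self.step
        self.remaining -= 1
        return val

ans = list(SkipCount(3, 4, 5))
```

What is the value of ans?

Step 1: SkipCount starts at 3, increments by 4, for 5 steps:
  Yield 3, then current += 4
  Yield 7, then current += 4
  Yield 11, then current += 4
  Yield 15, then current += 4
  Yield 19, then current += 4
Therefore ans = [3, 7, 11, 15, 19].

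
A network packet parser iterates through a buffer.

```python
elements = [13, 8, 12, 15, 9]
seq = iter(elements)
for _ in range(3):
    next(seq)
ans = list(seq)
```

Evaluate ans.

Step 1: Create iterator over [13, 8, 12, 15, 9].
Step 2: Advance 3 positions (consuming [13, 8, 12]).
Step 3: list() collects remaining elements: [15, 9].
Therefore ans = [15, 9].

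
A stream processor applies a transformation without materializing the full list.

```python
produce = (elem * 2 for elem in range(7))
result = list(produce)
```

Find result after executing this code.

Step 1: For each elem in range(7), compute elem*2:
  elem=0: 0*2 = 0
  elem=1: 1*2 = 2
  elem=2: 2*2 = 4
  elem=3: 3*2 = 6
  elem=4: 4*2 = 8
  elem=5: 5*2 = 10
  elem=6: 6*2 = 12
Therefore result = [0, 2, 4, 6, 8, 10, 12].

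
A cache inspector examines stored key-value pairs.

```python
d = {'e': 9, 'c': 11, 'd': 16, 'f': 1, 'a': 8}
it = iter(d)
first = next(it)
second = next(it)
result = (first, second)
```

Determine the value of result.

Step 1: iter(d) iterates over keys: ['e', 'c', 'd', 'f', 'a'].
Step 2: first = next(it) = 'e', second = next(it) = 'c'.
Therefore result = ('e', 'c').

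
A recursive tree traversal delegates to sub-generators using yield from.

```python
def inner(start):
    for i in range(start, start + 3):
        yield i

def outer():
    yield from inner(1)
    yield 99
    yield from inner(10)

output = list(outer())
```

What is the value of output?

Step 1: outer() delegates to inner(1):
  yield 1
  yield 2
  yield 3
Step 2: yield 99
Step 3: Delegates to inner(10):
  yield 10
  yield 11
  yield 12
Therefore output = [1, 2, 3, 99, 10, 11, 12].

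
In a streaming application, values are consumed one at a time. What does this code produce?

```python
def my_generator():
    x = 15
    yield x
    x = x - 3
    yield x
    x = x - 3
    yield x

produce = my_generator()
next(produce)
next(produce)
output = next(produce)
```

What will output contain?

Step 1: Trace through generator execution:
  Yield 1: x starts at 15, yield 15
  Yield 2: x = 15 - 3 = 12, yield 12
  Yield 3: x = 12 - 3 = 9, yield 9
Step 2: First next() gets 15, second next() gets the second value, third next() yields 9.
Therefore output = 9.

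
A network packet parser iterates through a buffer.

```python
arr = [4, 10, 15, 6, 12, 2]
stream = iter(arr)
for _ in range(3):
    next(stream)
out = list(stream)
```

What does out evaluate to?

Step 1: Create iterator over [4, 10, 15, 6, 12, 2].
Step 2: Advance 3 positions (consuming [4, 10, 15]).
Step 3: list() collects remaining elements: [6, 12, 2].
Therefore out = [6, 12, 2].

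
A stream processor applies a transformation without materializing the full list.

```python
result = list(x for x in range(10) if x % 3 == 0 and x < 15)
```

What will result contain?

Step 1: Filter range(10) where x % 3 == 0 and x < 15:
  x=0: both conditions met, included
  x=1: excluded (1 % 3 != 0)
  x=2: excluded (2 % 3 != 0)
  x=3: both conditions met, included
  x=4: excluded (4 % 3 != 0)
  x=5: excluded (5 % 3 != 0)
  x=6: both conditions met, included
  x=7: excluded (7 % 3 != 0)
  x=8: excluded (8 % 3 != 0)
  x=9: both conditions met, included
Therefore result = [0, 3, 6, 9].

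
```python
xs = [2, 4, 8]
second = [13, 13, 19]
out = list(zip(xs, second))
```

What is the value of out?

Step 1: zip pairs elements at same index:
  Index 0: (2, 13)
  Index 1: (4, 13)
  Index 2: (8, 19)
Therefore out = [(2, 13), (4, 13), (8, 19)].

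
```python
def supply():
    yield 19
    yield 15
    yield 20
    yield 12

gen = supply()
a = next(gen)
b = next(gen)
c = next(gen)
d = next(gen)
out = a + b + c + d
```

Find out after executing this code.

Step 1: Create generator and consume all values:
  a = next(gen) = 19
  b = next(gen) = 15
  c = next(gen) = 20
  d = next(gen) = 12
Step 2: out = 19 + 15 + 20 + 12 = 66.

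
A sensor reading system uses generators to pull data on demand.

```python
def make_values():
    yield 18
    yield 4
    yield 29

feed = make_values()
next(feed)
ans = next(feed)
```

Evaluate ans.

Step 1: make_values() creates a generator.
Step 2: next(feed) yields 18 (consumed and discarded).
Step 3: next(feed) yields 4, assigned to ans.
Therefore ans = 4.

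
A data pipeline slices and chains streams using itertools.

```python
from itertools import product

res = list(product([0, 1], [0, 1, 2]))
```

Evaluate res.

Step 1: product([0, 1], [0, 1, 2]) gives all pairs:
  (0, 0)
  (0, 1)
  (0, 2)
  (1, 0)
  (1, 1)
  (1, 2)
Therefore res = [(0, 0), (0, 1), (0, 2), (1, 0), (1, 1), (1, 2)].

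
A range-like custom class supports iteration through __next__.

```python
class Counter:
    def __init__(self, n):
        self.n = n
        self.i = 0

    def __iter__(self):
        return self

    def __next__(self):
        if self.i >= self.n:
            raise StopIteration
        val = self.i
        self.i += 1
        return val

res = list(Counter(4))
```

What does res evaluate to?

Step 1: Counter(4) creates an iterator counting 0 to 3.
Step 2: list() consumes all values: [0, 1, 2, 3].
Therefore res = [0, 1, 2, 3].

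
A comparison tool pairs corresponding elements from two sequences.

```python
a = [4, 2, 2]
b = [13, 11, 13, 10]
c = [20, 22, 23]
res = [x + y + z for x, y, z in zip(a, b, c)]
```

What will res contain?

Step 1: zip three lists (truncates to shortest, len=3):
  4 + 13 + 20 = 37
  2 + 11 + 22 = 35
  2 + 13 + 23 = 38
Therefore res = [37, 35, 38].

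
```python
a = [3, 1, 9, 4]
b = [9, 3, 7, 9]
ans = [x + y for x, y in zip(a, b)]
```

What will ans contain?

Step 1: Add corresponding elements:
  3 + 9 = 12
  1 + 3 = 4
  9 + 7 = 16
  4 + 9 = 13
Therefore ans = [12, 4, 16, 13].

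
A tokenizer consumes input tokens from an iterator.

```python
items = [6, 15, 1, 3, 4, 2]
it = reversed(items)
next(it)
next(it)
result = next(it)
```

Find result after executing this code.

Step 1: reversed([6, 15, 1, 3, 4, 2]) gives iterator: [2, 4, 3, 1, 15, 6].
Step 2: First next() = 2, second next() = 4.
Step 3: Third next() = 3.
Therefore result = 3.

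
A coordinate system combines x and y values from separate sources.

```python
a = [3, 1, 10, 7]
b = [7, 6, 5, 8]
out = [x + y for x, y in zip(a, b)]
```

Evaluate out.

Step 1: Add corresponding elements:
  3 + 7 = 10
  1 + 6 = 7
  10 + 5 = 15
  7 + 8 = 15
Therefore out = [10, 7, 15, 15].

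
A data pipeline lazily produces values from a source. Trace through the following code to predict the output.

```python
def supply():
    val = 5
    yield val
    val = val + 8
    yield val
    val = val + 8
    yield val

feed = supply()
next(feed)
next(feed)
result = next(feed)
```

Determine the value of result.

Step 1: Trace through generator execution:
  Yield 1: val starts at 5, yield 5
  Yield 2: val = 5 + 8 = 13, yield 13
  Yield 3: val = 13 + 8 = 21, yield 21
Step 2: First next() gets 5, second next() gets the second value, third next() yields 21.
Therefore result = 21.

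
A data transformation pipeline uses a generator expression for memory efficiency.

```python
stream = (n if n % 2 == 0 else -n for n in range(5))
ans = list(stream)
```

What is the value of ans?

Step 1: For each n in range(5), yield n if even, else -n:
  n=0: even, yield 0
  n=1: odd, yield -1
  n=2: even, yield 2
  n=3: odd, yield -3
  n=4: even, yield 4
Therefore ans = [0, -1, 2, -3, 4].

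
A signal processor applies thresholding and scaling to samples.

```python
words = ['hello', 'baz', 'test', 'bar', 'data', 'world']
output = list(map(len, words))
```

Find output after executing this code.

Step 1: Map len() to each word:
  'hello' -> 5
  'baz' -> 3
  'test' -> 4
  'bar' -> 3
  'data' -> 4
  'world' -> 5
Therefore output = [5, 3, 4, 3, 4, 5].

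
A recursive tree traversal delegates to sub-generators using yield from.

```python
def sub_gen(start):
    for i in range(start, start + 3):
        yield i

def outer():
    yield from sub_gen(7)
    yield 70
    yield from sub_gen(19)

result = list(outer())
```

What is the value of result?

Step 1: outer() delegates to sub_gen(7):
  yield 7
  yield 8
  yield 9
Step 2: yield 70
Step 3: Delegates to sub_gen(19):
  yield 19
  yield 20
  yield 21
Therefore result = [7, 8, 9, 70, 19, 20, 21].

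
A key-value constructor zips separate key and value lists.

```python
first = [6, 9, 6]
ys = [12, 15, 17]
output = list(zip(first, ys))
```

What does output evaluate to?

Step 1: zip pairs elements at same index:
  Index 0: (6, 12)
  Index 1: (9, 15)
  Index 2: (6, 17)
Therefore output = [(6, 12), (9, 15), (6, 17)].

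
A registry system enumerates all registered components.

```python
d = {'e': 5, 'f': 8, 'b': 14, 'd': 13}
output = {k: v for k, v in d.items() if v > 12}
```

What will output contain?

Step 1: Filter items where value > 12:
  'e': 5 <= 12: removed
  'f': 8 <= 12: removed
  'b': 14 > 12: kept
  'd': 13 > 12: kept
Therefore output = {'b': 14, 'd': 13}.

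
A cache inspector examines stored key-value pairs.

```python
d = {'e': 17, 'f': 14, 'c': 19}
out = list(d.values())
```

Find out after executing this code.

Step 1: d.values() returns the dictionary values in insertion order.
Therefore out = [17, 14, 19].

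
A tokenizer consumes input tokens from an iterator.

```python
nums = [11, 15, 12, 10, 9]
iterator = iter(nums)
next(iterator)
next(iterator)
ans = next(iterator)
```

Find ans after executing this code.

Step 1: Create iterator over [11, 15, 12, 10, 9].
Step 2: next() consumes 11.
Step 3: next() consumes 15.
Step 4: next() returns 12.
Therefore ans = 12.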